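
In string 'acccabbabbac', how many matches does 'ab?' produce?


Pattern 'ab?' matches 'a' optionally followed by 'b'.
String: 'acccabbabbac'
Scanning left to right for 'a' then checking next char:
  Match 1: 'a' (a not followed by b)
  Match 2: 'ab' (a followed by b)
  Match 3: 'ab' (a followed by b)
  Match 4: 'a' (a not followed by b)
Total matches: 4

4


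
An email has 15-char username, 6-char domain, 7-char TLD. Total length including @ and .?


An email address has format: username@domain.tld
Username length: 15
'@' character: 1
Domain length: 6
'.' character: 1
TLD length: 7
Total = 15 + 1 + 6 + 1 + 7 = 30

30


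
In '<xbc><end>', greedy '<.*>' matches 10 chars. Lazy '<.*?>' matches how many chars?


Greedy '<.*>' tries to match as MUCH as possible.
Lazy '<.*?>' tries to match as LITTLE as possible.

String: '<xbc><end>'
Greedy '<.*>' starts at first '<' and extends to the LAST '>': '<xbc><end>' (10 chars)
Lazy '<.*?>' starts at first '<' and stops at the FIRST '>': '<xbc>' (5 chars)

5


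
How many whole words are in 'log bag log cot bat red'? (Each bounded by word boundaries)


Word boundaries (\b) mark the start/end of each word.
Text: 'log bag log cot bat red'
Splitting by whitespace:
  Word 1: 'log'
  Word 2: 'bag'
  Word 3: 'log'
  Word 4: 'cot'
  Word 5: 'bat'
  Word 6: 'red'
Total whole words: 6

6


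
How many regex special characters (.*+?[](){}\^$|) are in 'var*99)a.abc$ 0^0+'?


Regex special characters are: . * + ? [ ] ( ) { } \ ^ $ |
Scanning 'var*99)a.abc$ 0^0+':
  pos 3: '*' -> SPECIAL
  pos 6: ')' -> SPECIAL
  pos 8: '.' -> SPECIAL
  pos 12: '$' -> SPECIAL
  pos 15: '^' -> SPECIAL
  pos 17: '+' -> SPECIAL
Special chars found: ['*', ')', '.', '$', '^', '+']
Total: 6

6


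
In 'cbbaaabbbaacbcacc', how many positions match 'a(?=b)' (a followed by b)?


Lookahead 'a(?=b)' matches 'a' only when followed by 'b'.
String: 'cbbaaabbbaacbcacc'
Checking each position where char is 'a':
  pos 3: 'a' -> no (next='a')
  pos 4: 'a' -> no (next='a')
  pos 5: 'a' -> MATCH (next='b')
  pos 9: 'a' -> no (next='a')
  pos 10: 'a' -> no (next='c')
  pos 14: 'a' -> no (next='c')
Matching positions: [5]
Count: 1

1


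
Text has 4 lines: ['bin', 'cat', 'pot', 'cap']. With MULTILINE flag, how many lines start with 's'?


With MULTILINE flag, ^ matches the start of each line.
Lines: ['bin', 'cat', 'pot', 'cap']
Checking which lines start with 's':
  Line 1: 'bin' -> no
  Line 2: 'cat' -> no
  Line 3: 'pot' -> no
  Line 4: 'cap' -> no
Matching lines: []
Count: 0

0


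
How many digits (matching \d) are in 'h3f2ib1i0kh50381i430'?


\d matches any digit 0-9.
Scanning 'h3f2ib1i0kh50381i430':
  pos 1: '3' -> DIGIT
  pos 3: '2' -> DIGIT
  pos 6: '1' -> DIGIT
  pos 8: '0' -> DIGIT
  pos 11: '5' -> DIGIT
  pos 12: '0' -> DIGIT
  pos 13: '3' -> DIGIT
  pos 14: '8' -> DIGIT
  pos 15: '1' -> DIGIT
  pos 17: '4' -> DIGIT
  pos 18: '3' -> DIGIT
  pos 19: '0' -> DIGIT
Digits found: ['3', '2', '1', '0', '5', '0', '3', '8', '1', '4', '3', '0']
Total: 12

12


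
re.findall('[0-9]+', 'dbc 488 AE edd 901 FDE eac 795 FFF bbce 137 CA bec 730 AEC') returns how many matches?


Pattern '[0-9]+' finds one or more digits.
Text: 'dbc 488 AE edd 901 FDE eac 795 FFF bbce 137 CA bec 730 AEC'
Scanning for matches:
  Match 1: '488'
  Match 2: '901'
  Match 3: '795'
  Match 4: '137'
  Match 5: '730'
Total matches: 5

5


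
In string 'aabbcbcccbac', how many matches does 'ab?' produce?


Pattern 'ab?' matches 'a' optionally followed by 'b'.
String: 'aabbcbcccbac'
Scanning left to right for 'a' then checking next char:
  Match 1: 'a' (a not followed by b)
  Match 2: 'ab' (a followed by b)
  Match 3: 'a' (a not followed by b)
Total matches: 3

3


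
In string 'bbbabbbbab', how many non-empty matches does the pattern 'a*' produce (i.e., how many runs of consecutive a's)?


Pattern 'a*' matches zero or more a's. We want non-empty runs of consecutive a's.
String: 'bbbabbbbab'
Walking through the string to find runs of a's:
  Run 1: positions 3-3 -> 'a'
  Run 2: positions 8-8 -> 'a'
Non-empty runs found: ['a', 'a']
Count: 2

2


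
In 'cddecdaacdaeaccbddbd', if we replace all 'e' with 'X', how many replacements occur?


re.sub('e', 'X', text) replaces every occurrence of 'e' with 'X'.
Text: 'cddecdaacdaeaccbddbd'
Scanning for 'e':
  pos 3: 'e' -> replacement #1
  pos 11: 'e' -> replacement #2
Total replacements: 2

2


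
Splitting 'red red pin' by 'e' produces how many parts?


Splitting by 'e' breaks the string at each occurrence of the separator.
Text: 'red red pin'
Parts after split:
  Part 1: 'r'
  Part 2: 'd r'
  Part 3: 'd pin'
Total parts: 3

3


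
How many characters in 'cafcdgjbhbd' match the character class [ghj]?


Character class [ghj] matches any of: {g, h, j}
Scanning string 'cafcdgjbhbd' character by character:
  pos 0: 'c' -> no
  pos 1: 'a' -> no
  pos 2: 'f' -> no
  pos 3: 'c' -> no
  pos 4: 'd' -> no
  pos 5: 'g' -> MATCH
  pos 6: 'j' -> MATCH
  pos 7: 'b' -> no
  pos 8: 'h' -> MATCH
  pos 9: 'b' -> no
  pos 10: 'd' -> no
Total matches: 3

3


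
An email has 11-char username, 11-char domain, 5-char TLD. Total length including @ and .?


An email address has format: username@domain.tld
Username length: 11
'@' character: 1
Domain length: 11
'.' character: 1
TLD length: 5
Total = 11 + 1 + 11 + 1 + 5 = 29

29


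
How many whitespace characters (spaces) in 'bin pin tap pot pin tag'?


\s matches whitespace characters (spaces, tabs, etc.).
Text: 'bin pin tap pot pin tag'
This text has 6 words separated by spaces.
Number of spaces = number of words - 1 = 6 - 1 = 5

5


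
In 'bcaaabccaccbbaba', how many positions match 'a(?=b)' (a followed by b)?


Lookahead 'a(?=b)' matches 'a' only when followed by 'b'.
String: 'bcaaabccaccbbaba'
Checking each position where char is 'a':
  pos 2: 'a' -> no (next='a')
  pos 3: 'a' -> no (next='a')
  pos 4: 'a' -> MATCH (next='b')
  pos 8: 'a' -> no (next='c')
  pos 13: 'a' -> MATCH (next='b')
Matching positions: [4, 13]
Count: 2

2


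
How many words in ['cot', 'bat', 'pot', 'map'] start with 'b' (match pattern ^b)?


Pattern ^b anchors to start of word. Check which words begin with 'b':
  'cot' -> no
  'bat' -> MATCH (starts with 'b')
  'pot' -> no
  'map' -> no
Matching words: ['bat']
Count: 1

1


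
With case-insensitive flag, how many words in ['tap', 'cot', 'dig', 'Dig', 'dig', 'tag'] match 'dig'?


Case-insensitive matching: compare each word's lowercase form to 'dig'.
  'tap' -> lower='tap' -> no
  'cot' -> lower='cot' -> no
  'dig' -> lower='dig' -> MATCH
  'Dig' -> lower='dig' -> MATCH
  'dig' -> lower='dig' -> MATCH
  'tag' -> lower='tag' -> no
Matches: ['dig', 'Dig', 'dig']
Count: 3

3


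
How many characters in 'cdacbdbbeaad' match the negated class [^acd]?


Negated class [^acd] matches any char NOT in {a, c, d}
Scanning 'cdacbdbbeaad':
  pos 0: 'c' -> no (excluded)
  pos 1: 'd' -> no (excluded)
  pos 2: 'a' -> no (excluded)
  pos 3: 'c' -> no (excluded)
  pos 4: 'b' -> MATCH
  pos 5: 'd' -> no (excluded)
  pos 6: 'b' -> MATCH
  pos 7: 'b' -> MATCH
  pos 8: 'e' -> MATCH
  pos 9: 'a' -> no (excluded)
  pos 10: 'a' -> no (excluded)
  pos 11: 'd' -> no (excluded)
Total matches: 4

4


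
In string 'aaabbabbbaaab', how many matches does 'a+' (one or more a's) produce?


Pattern 'a+' matches one or more consecutive a's.
String: 'aaabbabbbaaab'
Scanning for runs of a:
  Match 1: 'aaa' (length 3)
  Match 2: 'a' (length 1)
  Match 3: 'aaa' (length 3)
Total matches: 3

3


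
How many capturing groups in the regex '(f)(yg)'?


To count capturing groups, count each '(' that starts a group.
Pattern: '(f)(yg)'
Walking through the pattern:
  Position 0: '(' -> group #1
  Position 3: '(' -> group #2
Total capturing groups: 2

2


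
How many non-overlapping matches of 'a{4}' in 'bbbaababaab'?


Pattern 'a{4}' matches exactly 4 consecutive a's (greedy, non-overlapping).
String: 'bbbaababaab'
Scanning for runs of a's:
  Run at pos 3: 'aa' (length 2) -> 0 match(es)
  Run at pos 6: 'a' (length 1) -> 0 match(es)
  Run at pos 8: 'aa' (length 2) -> 0 match(es)
Matches found: []
Total: 0

0


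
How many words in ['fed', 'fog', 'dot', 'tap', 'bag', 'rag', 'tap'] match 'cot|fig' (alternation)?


Alternation 'cot|fig' matches either 'cot' or 'fig'.
Checking each word:
  'fed' -> no
  'fog' -> no
  'dot' -> no
  'tap' -> no
  'bag' -> no
  'rag' -> no
  'tap' -> no
Matches: []
Count: 0

0


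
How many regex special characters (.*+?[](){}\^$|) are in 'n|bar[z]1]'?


Regex special characters are: . * + ? [ ] ( ) { } \ ^ $ |
Scanning 'n|bar[z]1]':
  pos 1: '|' -> SPECIAL
  pos 5: '[' -> SPECIAL
  pos 7: ']' -> SPECIAL
  pos 9: ']' -> SPECIAL
Special chars found: ['|', '[', ']', ']']
Total: 4

4


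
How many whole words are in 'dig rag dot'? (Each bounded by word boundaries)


Word boundaries (\b) mark the start/end of each word.
Text: 'dig rag dot'
Splitting by whitespace:
  Word 1: 'dig'
  Word 2: 'rag'
  Word 3: 'dot'
Total whole words: 3

3


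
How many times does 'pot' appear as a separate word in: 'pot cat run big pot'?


Scanning each word for exact match 'pot':
  Word 1: 'pot' -> MATCH
  Word 2: 'cat' -> no
  Word 3: 'run' -> no
  Word 4: 'big' -> no
  Word 5: 'pot' -> MATCH
Total matches: 2

2


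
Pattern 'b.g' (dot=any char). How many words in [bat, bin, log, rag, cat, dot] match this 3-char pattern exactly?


Pattern 'b.g' means: starts with 'b', any single char, ends with 'g'.
Checking each word (must be exactly 3 chars):
  'bat' (len=3): no
  'bin' (len=3): no
  'log' (len=3): no
  'rag' (len=3): no
  'cat' (len=3): no
  'dot' (len=3): no
Matching words: []
Total: 0

0


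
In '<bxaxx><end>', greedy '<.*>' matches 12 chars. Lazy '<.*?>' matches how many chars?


Greedy '<.*>' tries to match as MUCH as possible.
Lazy '<.*?>' tries to match as LITTLE as possible.

String: '<bxaxx><end>'
Greedy '<.*>' starts at first '<' and extends to the LAST '>': '<bxaxx><end>' (12 chars)
Lazy '<.*?>' starts at first '<' and stops at the FIRST '>': '<bxaxx>' (7 chars)

7


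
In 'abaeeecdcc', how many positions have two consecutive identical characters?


Looking for consecutive identical characters in 'abaeeecdcc':
  pos 0-1: 'a' vs 'b' -> different
  pos 1-2: 'b' vs 'a' -> different
  pos 2-3: 'a' vs 'e' -> different
  pos 3-4: 'e' vs 'e' -> MATCH ('ee')
  pos 4-5: 'e' vs 'e' -> MATCH ('ee')
  pos 5-6: 'e' vs 'c' -> different
  pos 6-7: 'c' vs 'd' -> different
  pos 7-8: 'd' vs 'c' -> different
  pos 8-9: 'c' vs 'c' -> MATCH ('cc')
Consecutive identical pairs: ['ee', 'ee', 'cc']
Count: 3

3


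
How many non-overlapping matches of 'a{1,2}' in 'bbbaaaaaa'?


Pattern 'a{1,2}' matches between 1 and 2 consecutive a's (greedy).
String: 'bbbaaaaaa'
Finding runs of a's and applying greedy matching:
  Run at pos 3: 'aaaaaa' (length 6)
Matches: ['aa', 'aa', 'aa']
Count: 3

3


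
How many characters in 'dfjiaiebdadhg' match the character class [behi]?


Character class [behi] matches any of: {b, e, h, i}
Scanning string 'dfjiaiebdadhg' character by character:
  pos 0: 'd' -> no
  pos 1: 'f' -> no
  pos 2: 'j' -> no
  pos 3: 'i' -> MATCH
  pos 4: 'a' -> no
  pos 5: 'i' -> MATCH
  pos 6: 'e' -> MATCH
  pos 7: 'b' -> MATCH
  pos 8: 'd' -> no
  pos 9: 'a' -> no
  pos 10: 'd' -> no
  pos 11: 'h' -> MATCH
  pos 12: 'g' -> no
Total matches: 5

5


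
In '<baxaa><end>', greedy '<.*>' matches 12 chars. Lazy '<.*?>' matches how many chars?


Greedy '<.*>' tries to match as MUCH as possible.
Lazy '<.*?>' tries to match as LITTLE as possible.

String: '<baxaa><end>'
Greedy '<.*>' starts at first '<' and extends to the LAST '>': '<baxaa><end>' (12 chars)
Lazy '<.*?>' starts at first '<' and stops at the FIRST '>': '<baxaa>' (7 chars)

7


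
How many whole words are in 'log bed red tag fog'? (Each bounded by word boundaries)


Word boundaries (\b) mark the start/end of each word.
Text: 'log bed red tag fog'
Splitting by whitespace:
  Word 1: 'log'
  Word 2: 'bed'
  Word 3: 'red'
  Word 4: 'tag'
  Word 5: 'fog'
Total whole words: 5

5


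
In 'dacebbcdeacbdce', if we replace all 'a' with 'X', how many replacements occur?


re.sub('a', 'X', text) replaces every occurrence of 'a' with 'X'.
Text: 'dacebbcdeacbdce'
Scanning for 'a':
  pos 1: 'a' -> replacement #1
  pos 9: 'a' -> replacement #2
Total replacements: 2

2


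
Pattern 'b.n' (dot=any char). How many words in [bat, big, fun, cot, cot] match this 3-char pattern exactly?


Pattern 'b.n' means: starts with 'b', any single char, ends with 'n'.
Checking each word (must be exactly 3 chars):
  'bat' (len=3): no
  'big' (len=3): no
  'fun' (len=3): no
  'cot' (len=3): no
  'cot' (len=3): no
Matching words: []
Total: 0

0


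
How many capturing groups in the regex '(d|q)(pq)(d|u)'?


To count capturing groups, count each '(' that starts a group.
Pattern: '(d|q)(pq)(d|u)'
Walking through the pattern:
  Position 0: '(' -> group #1
  Position 5: '(' -> group #2
  Position 9: '(' -> group #3
Total capturing groups: 3

3


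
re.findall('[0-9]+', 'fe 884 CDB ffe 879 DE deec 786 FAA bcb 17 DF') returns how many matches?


Pattern '[0-9]+' finds one or more digits.
Text: 'fe 884 CDB ffe 879 DE deec 786 FAA bcb 17 DF'
Scanning for matches:
  Match 1: '884'
  Match 2: '879'
  Match 3: '786'
  Match 4: '17'
Total matches: 4

4


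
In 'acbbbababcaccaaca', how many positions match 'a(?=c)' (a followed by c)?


Lookahead 'a(?=c)' matches 'a' only when followed by 'c'.
String: 'acbbbababcaccaaca'
Checking each position where char is 'a':
  pos 0: 'a' -> MATCH (next='c')
  pos 5: 'a' -> no (next='b')
  pos 7: 'a' -> no (next='b')
  pos 10: 'a' -> MATCH (next='c')
  pos 13: 'a' -> no (next='a')
  pos 14: 'a' -> MATCH (next='c')
Matching positions: [0, 10, 14]
Count: 3

3


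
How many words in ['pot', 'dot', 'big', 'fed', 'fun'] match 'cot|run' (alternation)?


Alternation 'cot|run' matches either 'cot' or 'run'.
Checking each word:
  'pot' -> no
  'dot' -> no
  'big' -> no
  'fed' -> no
  'fun' -> no
Matches: []
Count: 0

0


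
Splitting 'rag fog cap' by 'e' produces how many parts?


Splitting by 'e' breaks the string at each occurrence of the separator.
Text: 'rag fog cap'
Parts after split:
  Part 1: 'rag fog cap'
Total parts: 1

1


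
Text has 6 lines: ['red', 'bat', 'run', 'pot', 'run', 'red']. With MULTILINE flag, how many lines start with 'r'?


With MULTILINE flag, ^ matches the start of each line.
Lines: ['red', 'bat', 'run', 'pot', 'run', 'red']
Checking which lines start with 'r':
  Line 1: 'red' -> MATCH
  Line 2: 'bat' -> no
  Line 3: 'run' -> MATCH
  Line 4: 'pot' -> no
  Line 5: 'run' -> MATCH
  Line 6: 'red' -> MATCH
Matching lines: ['red', 'run', 'run', 'red']
Count: 4

4


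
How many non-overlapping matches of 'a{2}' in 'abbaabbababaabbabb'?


Pattern 'a{2}' matches exactly 2 consecutive a's (greedy, non-overlapping).
String: 'abbaabbababaabbabb'
Scanning for runs of a's:
  Run at pos 0: 'a' (length 1) -> 0 match(es)
  Run at pos 3: 'aa' (length 2) -> 1 match(es)
  Run at pos 7: 'a' (length 1) -> 0 match(es)
  Run at pos 9: 'a' (length 1) -> 0 match(es)
  Run at pos 11: 'aa' (length 2) -> 1 match(es)
  Run at pos 15: 'a' (length 1) -> 0 match(es)
Matches found: ['aa', 'aa']
Total: 2

2


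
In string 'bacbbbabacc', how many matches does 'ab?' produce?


Pattern 'ab?' matches 'a' optionally followed by 'b'.
String: 'bacbbbabacc'
Scanning left to right for 'a' then checking next char:
  Match 1: 'a' (a not followed by b)
  Match 2: 'ab' (a followed by b)
  Match 3: 'a' (a not followed by b)
Total matches: 3

3


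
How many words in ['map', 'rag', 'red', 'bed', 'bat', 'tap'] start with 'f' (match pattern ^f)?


Pattern ^f anchors to start of word. Check which words begin with 'f':
  'map' -> no
  'rag' -> no
  'red' -> no
  'bed' -> no
  'bat' -> no
  'tap' -> no
Matching words: []
Count: 0

0


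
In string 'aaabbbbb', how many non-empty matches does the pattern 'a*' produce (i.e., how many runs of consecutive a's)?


Pattern 'a*' matches zero or more a's. We want non-empty runs of consecutive a's.
String: 'aaabbbbb'
Walking through the string to find runs of a's:
  Run 1: positions 0-2 -> 'aaa'
Non-empty runs found: ['aaa']
Count: 1

1


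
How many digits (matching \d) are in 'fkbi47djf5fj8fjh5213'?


\d matches any digit 0-9.
Scanning 'fkbi47djf5fj8fjh5213':
  pos 4: '4' -> DIGIT
  pos 5: '7' -> DIGIT
  pos 9: '5' -> DIGIT
  pos 12: '8' -> DIGIT
  pos 16: '5' -> DIGIT
  pos 17: '2' -> DIGIT
  pos 18: '1' -> DIGIT
  pos 19: '3' -> DIGIT
Digits found: ['4', '7', '5', '8', '5', '2', '1', '3']
Total: 8

8


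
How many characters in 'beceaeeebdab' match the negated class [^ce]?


Negated class [^ce] matches any char NOT in {c, e}
Scanning 'beceaeeebdab':
  pos 0: 'b' -> MATCH
  pos 1: 'e' -> no (excluded)
  pos 2: 'c' -> no (excluded)
  pos 3: 'e' -> no (excluded)
  pos 4: 'a' -> MATCH
  pos 5: 'e' -> no (excluded)
  pos 6: 'e' -> no (excluded)
  pos 7: 'e' -> no (excluded)
  pos 8: 'b' -> MATCH
  pos 9: 'd' -> MATCH
  pos 10: 'a' -> MATCH
  pos 11: 'b' -> MATCH
Total matches: 6

6


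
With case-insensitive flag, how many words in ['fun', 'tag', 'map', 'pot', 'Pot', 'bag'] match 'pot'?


Case-insensitive matching: compare each word's lowercase form to 'pot'.
  'fun' -> lower='fun' -> no
  'tag' -> lower='tag' -> no
  'map' -> lower='map' -> no
  'pot' -> lower='pot' -> MATCH
  'Pot' -> lower='pot' -> MATCH
  'bag' -> lower='bag' -> no
Matches: ['pot', 'Pot']
Count: 2

2


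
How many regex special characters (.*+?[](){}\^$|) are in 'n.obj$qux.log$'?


Regex special characters are: . * + ? [ ] ( ) { } \ ^ $ |
Scanning 'n.obj$qux.log$':
  pos 1: '.' -> SPECIAL
  pos 5: '$' -> SPECIAL
  pos 9: '.' -> SPECIAL
  pos 13: '$' -> SPECIAL
Special chars found: ['.', '$', '.', '$']
Total: 4

4


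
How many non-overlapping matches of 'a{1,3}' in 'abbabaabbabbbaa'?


Pattern 'a{1,3}' matches between 1 and 3 consecutive a's (greedy).
String: 'abbabaabbabbbaa'
Finding runs of a's and applying greedy matching:
  Run at pos 0: 'a' (length 1)
  Run at pos 3: 'a' (length 1)
  Run at pos 5: 'aa' (length 2)
  Run at pos 9: 'a' (length 1)
  Run at pos 13: 'aa' (length 2)
Matches: ['a', 'a', 'aa', 'a', 'aa']
Count: 5

5


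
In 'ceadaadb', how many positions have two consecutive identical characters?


Looking for consecutive identical characters in 'ceadaadb':
  pos 0-1: 'c' vs 'e' -> different
  pos 1-2: 'e' vs 'a' -> different
  pos 2-3: 'a' vs 'd' -> different
  pos 3-4: 'd' vs 'a' -> different
  pos 4-5: 'a' vs 'a' -> MATCH ('aa')
  pos 5-6: 'a' vs 'd' -> different
  pos 6-7: 'd' vs 'b' -> different
Consecutive identical pairs: ['aa']
Count: 1

1


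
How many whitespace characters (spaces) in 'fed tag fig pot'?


\s matches whitespace characters (spaces, tabs, etc.).
Text: 'fed tag fig pot'
This text has 4 words separated by spaces.
Number of spaces = number of words - 1 = 4 - 1 = 3

3


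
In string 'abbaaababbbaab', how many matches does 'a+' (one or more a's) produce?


Pattern 'a+' matches one or more consecutive a's.
String: 'abbaaababbbaab'
Scanning for runs of a:
  Match 1: 'a' (length 1)
  Match 2: 'aaa' (length 3)
  Match 3: 'a' (length 1)
  Match 4: 'aa' (length 2)
Total matches: 4

4


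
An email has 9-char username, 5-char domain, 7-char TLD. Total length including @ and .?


An email address has format: username@domain.tld
Username length: 9
'@' character: 1
Domain length: 5
'.' character: 1
TLD length: 7
Total = 9 + 1 + 5 + 1 + 7 = 23

23


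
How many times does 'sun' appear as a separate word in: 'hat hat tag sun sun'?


Scanning each word for exact match 'sun':
  Word 1: 'hat' -> no
  Word 2: 'hat' -> no
  Word 3: 'tag' -> no
  Word 4: 'sun' -> MATCH
  Word 5: 'sun' -> MATCH
Total matches: 2

2


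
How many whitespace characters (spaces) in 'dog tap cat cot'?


\s matches whitespace characters (spaces, tabs, etc.).
Text: 'dog tap cat cot'
This text has 4 words separated by spaces.
Number of spaces = number of words - 1 = 4 - 1 = 3

3


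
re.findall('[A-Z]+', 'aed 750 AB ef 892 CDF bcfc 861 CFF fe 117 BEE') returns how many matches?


Pattern '[A-Z]+' finds one or more uppercase letters.
Text: 'aed 750 AB ef 892 CDF bcfc 861 CFF fe 117 BEE'
Scanning for matches:
  Match 1: 'AB'
  Match 2: 'CDF'
  Match 3: 'CFF'
  Match 4: 'BEE'
Total matches: 4

4


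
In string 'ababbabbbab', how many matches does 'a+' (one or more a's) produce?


Pattern 'a+' matches one or more consecutive a's.
String: 'ababbabbbab'
Scanning for runs of a:
  Match 1: 'a' (length 1)
  Match 2: 'a' (length 1)
  Match 3: 'a' (length 1)
  Match 4: 'a' (length 1)
Total matches: 4

4


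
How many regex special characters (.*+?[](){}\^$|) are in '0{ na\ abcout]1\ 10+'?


Regex special characters are: . * + ? [ ] ( ) { } \ ^ $ |
Scanning '0{ na\ abcout]1\ 10+':
  pos 1: '{' -> SPECIAL
  pos 5: '\' -> SPECIAL
  pos 13: ']' -> SPECIAL
  pos 15: '\' -> SPECIAL
  pos 19: '+' -> SPECIAL
Special chars found: ['{', '\\', ']', '\\', '+']
Total: 5

5


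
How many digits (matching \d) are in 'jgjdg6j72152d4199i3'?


\d matches any digit 0-9.
Scanning 'jgjdg6j72152d4199i3':
  pos 5: '6' -> DIGIT
  pos 7: '7' -> DIGIT
  pos 8: '2' -> DIGIT
  pos 9: '1' -> DIGIT
  pos 10: '5' -> DIGIT
  pos 11: '2' -> DIGIT
  pos 13: '4' -> DIGIT
  pos 14: '1' -> DIGIT
  pos 15: '9' -> DIGIT
  pos 16: '9' -> DIGIT
  pos 18: '3' -> DIGIT
Digits found: ['6', '7', '2', '1', '5', '2', '4', '1', '9', '9', '3']
Total: 11

11


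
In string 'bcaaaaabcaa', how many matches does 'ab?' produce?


Pattern 'ab?' matches 'a' optionally followed by 'b'.
String: 'bcaaaaabcaa'
Scanning left to right for 'a' then checking next char:
  Match 1: 'a' (a not followed by b)
  Match 2: 'a' (a not followed by b)
  Match 3: 'a' (a not followed by b)
  Match 4: 'a' (a not followed by b)
  Match 5: 'ab' (a followed by b)
  Match 6: 'a' (a not followed by b)
  Match 7: 'a' (a not followed by b)
Total matches: 7

7


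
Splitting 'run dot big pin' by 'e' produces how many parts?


Splitting by 'e' breaks the string at each occurrence of the separator.
Text: 'run dot big pin'
Parts after split:
  Part 1: 'run dot big pin'
Total parts: 1

1


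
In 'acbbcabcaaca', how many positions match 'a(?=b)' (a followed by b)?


Lookahead 'a(?=b)' matches 'a' only when followed by 'b'.
String: 'acbbcabcaaca'
Checking each position where char is 'a':
  pos 0: 'a' -> no (next='c')
  pos 5: 'a' -> MATCH (next='b')
  pos 8: 'a' -> no (next='a')
  pos 9: 'a' -> no (next='c')
Matching positions: [5]
Count: 1

1


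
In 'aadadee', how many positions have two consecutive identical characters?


Looking for consecutive identical characters in 'aadadee':
  pos 0-1: 'a' vs 'a' -> MATCH ('aa')
  pos 1-2: 'a' vs 'd' -> different
  pos 2-3: 'd' vs 'a' -> different
  pos 3-4: 'a' vs 'd' -> different
  pos 4-5: 'd' vs 'e' -> different
  pos 5-6: 'e' vs 'e' -> MATCH ('ee')
Consecutive identical pairs: ['aa', 'ee']
Count: 2

2


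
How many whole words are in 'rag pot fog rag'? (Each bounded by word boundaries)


Word boundaries (\b) mark the start/end of each word.
Text: 'rag pot fog rag'
Splitting by whitespace:
  Word 1: 'rag'
  Word 2: 'pot'
  Word 3: 'fog'
  Word 4: 'rag'
Total whole words: 4

4


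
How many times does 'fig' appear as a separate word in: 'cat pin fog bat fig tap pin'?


Scanning each word for exact match 'fig':
  Word 1: 'cat' -> no
  Word 2: 'pin' -> no
  Word 3: 'fog' -> no
  Word 4: 'bat' -> no
  Word 5: 'fig' -> MATCH
  Word 6: 'tap' -> no
  Word 7: 'pin' -> no
Total matches: 1

1


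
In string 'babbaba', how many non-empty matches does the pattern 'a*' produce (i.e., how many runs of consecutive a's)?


Pattern 'a*' matches zero or more a's. We want non-empty runs of consecutive a's.
String: 'babbaba'
Walking through the string to find runs of a's:
  Run 1: positions 1-1 -> 'a'
  Run 2: positions 4-4 -> 'a'
  Run 3: positions 6-6 -> 'a'
Non-empty runs found: ['a', 'a', 'a']
Count: 3

3


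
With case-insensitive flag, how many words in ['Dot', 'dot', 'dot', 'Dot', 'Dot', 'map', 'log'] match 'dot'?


Case-insensitive matching: compare each word's lowercase form to 'dot'.
  'Dot' -> lower='dot' -> MATCH
  'dot' -> lower='dot' -> MATCH
  'dot' -> lower='dot' -> MATCH
  'Dot' -> lower='dot' -> MATCH
  'Dot' -> lower='dot' -> MATCH
  'map' -> lower='map' -> no
  'log' -> lower='log' -> no
Matches: ['Dot', 'dot', 'dot', 'Dot', 'Dot']
Count: 5

5


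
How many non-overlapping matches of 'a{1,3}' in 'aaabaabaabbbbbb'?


Pattern 'a{1,3}' matches between 1 and 3 consecutive a's (greedy).
String: 'aaabaabaabbbbbb'
Finding runs of a's and applying greedy matching:
  Run at pos 0: 'aaa' (length 3)
  Run at pos 4: 'aa' (length 2)
  Run at pos 7: 'aa' (length 2)
Matches: ['aaa', 'aa', 'aa']
Count: 3

3


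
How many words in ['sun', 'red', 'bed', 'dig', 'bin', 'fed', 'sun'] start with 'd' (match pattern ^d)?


Pattern ^d anchors to start of word. Check which words begin with 'd':
  'sun' -> no
  'red' -> no
  'bed' -> no
  'dig' -> MATCH (starts with 'd')
  'bin' -> no
  'fed' -> no
  'sun' -> no
Matching words: ['dig']
Count: 1

1


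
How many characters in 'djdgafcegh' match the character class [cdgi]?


Character class [cdgi] matches any of: {c, d, g, i}
Scanning string 'djdgafcegh' character by character:
  pos 0: 'd' -> MATCH
  pos 1: 'j' -> no
  pos 2: 'd' -> MATCH
  pos 3: 'g' -> MATCH
  pos 4: 'a' -> no
  pos 5: 'f' -> no
  pos 6: 'c' -> MATCH
  pos 7: 'e' -> no
  pos 8: 'g' -> MATCH
  pos 9: 'h' -> no
Total matches: 5

5


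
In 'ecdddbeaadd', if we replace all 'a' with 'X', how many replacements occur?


re.sub('a', 'X', text) replaces every occurrence of 'a' with 'X'.
Text: 'ecdddbeaadd'
Scanning for 'a':
  pos 7: 'a' -> replacement #1
  pos 8: 'a' -> replacement #2
Total replacements: 2

2


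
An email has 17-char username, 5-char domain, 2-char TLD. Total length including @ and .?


An email address has format: username@domain.tld
Username length: 17
'@' character: 1
Domain length: 5
'.' character: 1
TLD length: 2
Total = 17 + 1 + 5 + 1 + 2 = 26

26


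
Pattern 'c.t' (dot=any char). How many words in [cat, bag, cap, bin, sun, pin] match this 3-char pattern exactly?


Pattern 'c.t' means: starts with 'c', any single char, ends with 't'.
Checking each word (must be exactly 3 chars):
  'cat' (len=3): MATCH
  'bag' (len=3): no
  'cap' (len=3): no
  'bin' (len=3): no
  'sun' (len=3): no
  'pin' (len=3): no
Matching words: ['cat']
Total: 1

1


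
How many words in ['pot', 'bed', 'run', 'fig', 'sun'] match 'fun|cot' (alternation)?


Alternation 'fun|cot' matches either 'fun' or 'cot'.
Checking each word:
  'pot' -> no
  'bed' -> no
  'run' -> no
  'fig' -> no
  'sun' -> no
Matches: []
Count: 0

0


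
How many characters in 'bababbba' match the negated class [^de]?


Negated class [^de] matches any char NOT in {d, e}
Scanning 'bababbba':
  pos 0: 'b' -> MATCH
  pos 1: 'a' -> MATCH
  pos 2: 'b' -> MATCH
  pos 3: 'a' -> MATCH
  pos 4: 'b' -> MATCH
  pos 5: 'b' -> MATCH
  pos 6: 'b' -> MATCH
  pos 7: 'a' -> MATCH
Total matches: 8

8


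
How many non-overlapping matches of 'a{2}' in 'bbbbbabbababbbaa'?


Pattern 'a{2}' matches exactly 2 consecutive a's (greedy, non-overlapping).
String: 'bbbbbabbababbbaa'
Scanning for runs of a's:
  Run at pos 5: 'a' (length 1) -> 0 match(es)
  Run at pos 8: 'a' (length 1) -> 0 match(es)
  Run at pos 10: 'a' (length 1) -> 0 match(es)
  Run at pos 14: 'aa' (length 2) -> 1 match(es)
Matches found: ['aa']
Total: 1

1


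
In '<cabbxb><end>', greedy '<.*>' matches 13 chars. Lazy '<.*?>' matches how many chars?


Greedy '<.*>' tries to match as MUCH as possible.
Lazy '<.*?>' tries to match as LITTLE as possible.

String: '<cabbxb><end>'
Greedy '<.*>' starts at first '<' and extends to the LAST '>': '<cabbxb><end>' (13 chars)
Lazy '<.*?>' starts at first '<' and stops at the FIRST '>': '<cabbxb>' (8 chars)

8


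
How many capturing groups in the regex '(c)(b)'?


To count capturing groups, count each '(' that starts a group.
Pattern: '(c)(b)'
Walking through the pattern:
  Position 0: '(' -> group #1
  Position 3: '(' -> group #2
Total capturing groups: 2

2


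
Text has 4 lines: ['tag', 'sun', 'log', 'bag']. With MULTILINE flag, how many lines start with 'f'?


With MULTILINE flag, ^ matches the start of each line.
Lines: ['tag', 'sun', 'log', 'bag']
Checking which lines start with 'f':
  Line 1: 'tag' -> no
  Line 2: 'sun' -> no
  Line 3: 'log' -> no
  Line 4: 'bag' -> no
Matching lines: []
Count: 0

0


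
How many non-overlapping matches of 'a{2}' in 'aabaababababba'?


Pattern 'a{2}' matches exactly 2 consecutive a's (greedy, non-overlapping).
String: 'aabaababababba'
Scanning for runs of a's:
  Run at pos 0: 'aa' (length 2) -> 1 match(es)
  Run at pos 3: 'aa' (length 2) -> 1 match(es)
  Run at pos 6: 'a' (length 1) -> 0 match(es)
  Run at pos 8: 'a' (length 1) -> 0 match(es)
  Run at pos 10: 'a' (length 1) -> 0 match(es)
  Run at pos 13: 'a' (length 1) -> 0 match(es)
Matches found: ['aa', 'aa']
Total: 2

2


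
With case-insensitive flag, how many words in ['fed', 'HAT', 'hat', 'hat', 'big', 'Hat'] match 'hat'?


Case-insensitive matching: compare each word's lowercase form to 'hat'.
  'fed' -> lower='fed' -> no
  'HAT' -> lower='hat' -> MATCH
  'hat' -> lower='hat' -> MATCH
  'hat' -> lower='hat' -> MATCH
  'big' -> lower='big' -> no
  'Hat' -> lower='hat' -> MATCH
Matches: ['HAT', 'hat', 'hat', 'Hat']
Count: 4

4


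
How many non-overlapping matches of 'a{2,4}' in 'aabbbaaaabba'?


Pattern 'a{2,4}' matches between 2 and 4 consecutive a's (greedy).
String: 'aabbbaaaabba'
Finding runs of a's and applying greedy matching:
  Run at pos 0: 'aa' (length 2)
  Run at pos 5: 'aaaa' (length 4)
  Run at pos 11: 'a' (length 1)
Matches: ['aa', 'aaaa']
Count: 2

2


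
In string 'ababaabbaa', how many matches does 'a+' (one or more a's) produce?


Pattern 'a+' matches one or more consecutive a's.
String: 'ababaabbaa'
Scanning for runs of a:
  Match 1: 'a' (length 1)
  Match 2: 'a' (length 1)
  Match 3: 'aa' (length 2)
  Match 4: 'aa' (length 2)
Total matches: 4

4


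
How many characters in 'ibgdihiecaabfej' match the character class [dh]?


Character class [dh] matches any of: {d, h}
Scanning string 'ibgdihiecaabfej' character by character:
  pos 0: 'i' -> no
  pos 1: 'b' -> no
  pos 2: 'g' -> no
  pos 3: 'd' -> MATCH
  pos 4: 'i' -> no
  pos 5: 'h' -> MATCH
  pos 6: 'i' -> no
  pos 7: 'e' -> no
  pos 8: 'c' -> no
  pos 9: 'a' -> no
  pos 10: 'a' -> no
  pos 11: 'b' -> no
  pos 12: 'f' -> no
  pos 13: 'e' -> no
  pos 14: 'j' -> no
Total matches: 2

2


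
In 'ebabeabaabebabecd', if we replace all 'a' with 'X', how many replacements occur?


re.sub('a', 'X', text) replaces every occurrence of 'a' with 'X'.
Text: 'ebabeabaabebabecd'
Scanning for 'a':
  pos 2: 'a' -> replacement #1
  pos 5: 'a' -> replacement #2
  pos 7: 'a' -> replacement #3
  pos 8: 'a' -> replacement #4
  pos 12: 'a' -> replacement #5
Total replacements: 5

5


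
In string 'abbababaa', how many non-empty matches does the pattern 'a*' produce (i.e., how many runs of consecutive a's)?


Pattern 'a*' matches zero or more a's. We want non-empty runs of consecutive a's.
String: 'abbababaa'
Walking through the string to find runs of a's:
  Run 1: positions 0-0 -> 'a'
  Run 2: positions 3-3 -> 'a'
  Run 3: positions 5-5 -> 'a'
  Run 4: positions 7-8 -> 'aa'
Non-empty runs found: ['a', 'a', 'a', 'aa']
Count: 4

4


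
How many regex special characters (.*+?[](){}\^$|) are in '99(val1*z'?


Regex special characters are: . * + ? [ ] ( ) { } \ ^ $ |
Scanning '99(val1*z':
  pos 2: '(' -> SPECIAL
  pos 7: '*' -> SPECIAL
Special chars found: ['(', '*']
Total: 2

2


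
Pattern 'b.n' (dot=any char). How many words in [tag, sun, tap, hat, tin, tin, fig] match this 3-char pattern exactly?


Pattern 'b.n' means: starts with 'b', any single char, ends with 'n'.
Checking each word (must be exactly 3 chars):
  'tag' (len=3): no
  'sun' (len=3): no
  'tap' (len=3): no
  'hat' (len=3): no
  'tin' (len=3): no
  'tin' (len=3): no
  'fig' (len=3): no
Matching words: []
Total: 0

0


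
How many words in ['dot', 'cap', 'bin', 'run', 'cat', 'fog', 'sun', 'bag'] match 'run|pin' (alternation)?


Alternation 'run|pin' matches either 'run' or 'pin'.
Checking each word:
  'dot' -> no
  'cap' -> no
  'bin' -> no
  'run' -> MATCH
  'cat' -> no
  'fog' -> no
  'sun' -> no
  'bag' -> no
Matches: ['run']
Count: 1

1


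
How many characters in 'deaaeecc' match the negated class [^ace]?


Negated class [^ace] matches any char NOT in {a, c, e}
Scanning 'deaaeecc':
  pos 0: 'd' -> MATCH
  pos 1: 'e' -> no (excluded)
  pos 2: 'a' -> no (excluded)
  pos 3: 'a' -> no (excluded)
  pos 4: 'e' -> no (excluded)
  pos 5: 'e' -> no (excluded)
  pos 6: 'c' -> no (excluded)
  pos 7: 'c' -> no (excluded)
Total matches: 1

1


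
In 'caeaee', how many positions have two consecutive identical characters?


Looking for consecutive identical characters in 'caeaee':
  pos 0-1: 'c' vs 'a' -> different
  pos 1-2: 'a' vs 'e' -> different
  pos 2-3: 'e' vs 'a' -> different
  pos 3-4: 'a' vs 'e' -> different
  pos 4-5: 'e' vs 'e' -> MATCH ('ee')
Consecutive identical pairs: ['ee']
Count: 1

1


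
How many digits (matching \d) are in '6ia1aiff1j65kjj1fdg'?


\d matches any digit 0-9.
Scanning '6ia1aiff1j65kjj1fdg':
  pos 0: '6' -> DIGIT
  pos 3: '1' -> DIGIT
  pos 8: '1' -> DIGIT
  pos 10: '6' -> DIGIT
  pos 11: '5' -> DIGIT
  pos 15: '1' -> DIGIT
Digits found: ['6', '1', '1', '6', '5', '1']
Total: 6

6


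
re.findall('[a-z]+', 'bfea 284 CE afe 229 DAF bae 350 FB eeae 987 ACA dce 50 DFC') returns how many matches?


Pattern '[a-z]+' finds one or more lowercase letters.
Text: 'bfea 284 CE afe 229 DAF bae 350 FB eeae 987 ACA dce 50 DFC'
Scanning for matches:
  Match 1: 'bfea'
  Match 2: 'afe'
  Match 3: 'bae'
  Match 4: 'eeae'
  Match 5: 'dce'
Total matches: 5

5


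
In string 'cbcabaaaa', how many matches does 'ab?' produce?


Pattern 'ab?' matches 'a' optionally followed by 'b'.
String: 'cbcabaaaa'
Scanning left to right for 'a' then checking next char:
  Match 1: 'ab' (a followed by b)
  Match 2: 'a' (a not followed by b)
  Match 3: 'a' (a not followed by b)
  Match 4: 'a' (a not followed by b)
  Match 5: 'a' (a not followed by b)
Total matches: 5

5


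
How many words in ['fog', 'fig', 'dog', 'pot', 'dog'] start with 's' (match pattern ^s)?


Pattern ^s anchors to start of word. Check which words begin with 's':
  'fog' -> no
  'fig' -> no
  'dog' -> no
  'pot' -> no
  'dog' -> no
Matching words: []
Count: 0

0


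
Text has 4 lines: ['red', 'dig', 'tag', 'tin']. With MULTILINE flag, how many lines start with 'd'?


With MULTILINE flag, ^ matches the start of each line.
Lines: ['red', 'dig', 'tag', 'tin']
Checking which lines start with 'd':
  Line 1: 'red' -> no
  Line 2: 'dig' -> MATCH
  Line 3: 'tag' -> no
  Line 4: 'tin' -> no
Matching lines: ['dig']
Count: 1

1


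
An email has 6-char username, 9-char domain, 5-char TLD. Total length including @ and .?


An email address has format: username@domain.tld
Username length: 6
'@' character: 1
Domain length: 9
'.' character: 1
TLD length: 5
Total = 6 + 1 + 9 + 1 + 5 = 22

22


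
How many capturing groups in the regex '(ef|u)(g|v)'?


To count capturing groups, count each '(' that starts a group.
Pattern: '(ef|u)(g|v)'
Walking through the pattern:
  Position 0: '(' -> group #1
  Position 6: '(' -> group #2
Total capturing groups: 2

2


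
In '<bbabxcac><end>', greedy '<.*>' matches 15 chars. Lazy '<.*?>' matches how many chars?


Greedy '<.*>' tries to match as MUCH as possible.
Lazy '<.*?>' tries to match as LITTLE as possible.

String: '<bbabxcac><end>'
Greedy '<.*>' starts at first '<' and extends to the LAST '>': '<bbabxcac><end>' (15 chars)
Lazy '<.*?>' starts at first '<' and stops at the FIRST '>': '<bbabxcac>' (10 chars)

10


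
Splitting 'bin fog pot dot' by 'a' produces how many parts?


Splitting by 'a' breaks the string at each occurrence of the separator.
Text: 'bin fog pot dot'
Parts after split:
  Part 1: 'bin fog pot dot'
Total parts: 1

1


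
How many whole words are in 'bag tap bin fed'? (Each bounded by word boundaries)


Word boundaries (\b) mark the start/end of each word.
Text: 'bag tap bin fed'
Splitting by whitespace:
  Word 1: 'bag'
  Word 2: 'tap'
  Word 3: 'bin'
  Word 4: 'fed'
Total whole words: 4

4


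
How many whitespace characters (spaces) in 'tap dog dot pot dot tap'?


\s matches whitespace characters (spaces, tabs, etc.).
Text: 'tap dog dot pot dot tap'
This text has 6 words separated by spaces.
Number of spaces = number of words - 1 = 6 - 1 = 5

5


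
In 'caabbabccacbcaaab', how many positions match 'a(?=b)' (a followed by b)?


Lookahead 'a(?=b)' matches 'a' only when followed by 'b'.
String: 'caabbabccacbcaaab'
Checking each position where char is 'a':
  pos 1: 'a' -> no (next='a')
  pos 2: 'a' -> MATCH (next='b')
  pos 5: 'a' -> MATCH (next='b')
  pos 9: 'a' -> no (next='c')
  pos 13: 'a' -> no (next='a')
  pos 14: 'a' -> no (next='a')
  pos 15: 'a' -> MATCH (next='b')
Matching positions: [2, 5, 15]
Count: 3

3


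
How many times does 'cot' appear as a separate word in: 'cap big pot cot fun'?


Scanning each word for exact match 'cot':
  Word 1: 'cap' -> no
  Word 2: 'big' -> no
  Word 3: 'pot' -> no
  Word 4: 'cot' -> MATCH
  Word 5: 'fun' -> no
Total matches: 1

1


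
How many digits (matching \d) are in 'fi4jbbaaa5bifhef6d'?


\d matches any digit 0-9.
Scanning 'fi4jbbaaa5bifhef6d':
  pos 2: '4' -> DIGIT
  pos 9: '5' -> DIGIT
  pos 16: '6' -> DIGIT
Digits found: ['4', '5', '6']
Total: 3

3


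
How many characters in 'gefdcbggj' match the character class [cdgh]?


Character class [cdgh] matches any of: {c, d, g, h}
Scanning string 'gefdcbggj' character by character:
  pos 0: 'g' -> MATCH
  pos 1: 'e' -> no
  pos 2: 'f' -> no
  pos 3: 'd' -> MATCH
  pos 4: 'c' -> MATCH
  pos 5: 'b' -> no
  pos 6: 'g' -> MATCH
  pos 7: 'g' -> MATCH
  pos 8: 'j' -> no
Total matches: 5

5


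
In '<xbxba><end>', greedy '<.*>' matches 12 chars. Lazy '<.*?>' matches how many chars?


Greedy '<.*>' tries to match as MUCH as possible.
Lazy '<.*?>' tries to match as LITTLE as possible.

String: '<xbxba><end>'
Greedy '<.*>' starts at first '<' and extends to the LAST '>': '<xbxba><end>' (12 chars)
Lazy '<.*?>' starts at first '<' and stops at the FIRST '>': '<xbxba>' (7 chars)

7


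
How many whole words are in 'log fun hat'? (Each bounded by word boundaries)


Word boundaries (\b) mark the start/end of each word.
Text: 'log fun hat'
Splitting by whitespace:
  Word 1: 'log'
  Word 2: 'fun'
  Word 3: 'hat'
Total whole words: 3

3


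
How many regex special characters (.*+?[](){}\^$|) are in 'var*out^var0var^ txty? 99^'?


Regex special characters are: . * + ? [ ] ( ) { } \ ^ $ |
Scanning 'var*out^var0var^ txty? 99^':
  pos 3: '*' -> SPECIAL
  pos 7: '^' -> SPECIAL
  pos 15: '^' -> SPECIAL
  pos 21: '?' -> SPECIAL
  pos 25: '^' -> SPECIAL
Special chars found: ['*', '^', '^', '?', '^']
Total: 5

5


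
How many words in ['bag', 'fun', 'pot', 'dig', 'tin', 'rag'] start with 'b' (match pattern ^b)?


Pattern ^b anchors to start of word. Check which words begin with 'b':
  'bag' -> MATCH (starts with 'b')
  'fun' -> no
  'pot' -> no
  'dig' -> no
  'tin' -> no
  'rag' -> no
Matching words: ['bag']
Count: 1

1


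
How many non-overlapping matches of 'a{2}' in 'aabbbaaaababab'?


Pattern 'a{2}' matches exactly 2 consecutive a's (greedy, non-overlapping).
String: 'aabbbaaaababab'
Scanning for runs of a's:
  Run at pos 0: 'aa' (length 2) -> 1 match(es)
  Run at pos 5: 'aaaa' (length 4) -> 2 match(es)
  Run at pos 10: 'a' (length 1) -> 0 match(es)
  Run at pos 12: 'a' (length 1) -> 0 match(es)
Matches found: ['aa', 'aa', 'aa']
Total: 3

3
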